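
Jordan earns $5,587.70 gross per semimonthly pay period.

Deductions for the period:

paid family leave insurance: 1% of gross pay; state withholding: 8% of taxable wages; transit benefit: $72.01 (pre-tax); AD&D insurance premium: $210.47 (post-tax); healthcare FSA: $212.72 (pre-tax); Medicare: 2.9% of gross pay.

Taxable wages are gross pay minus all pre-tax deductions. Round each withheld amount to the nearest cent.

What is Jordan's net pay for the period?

Healthcare FSA: $212.72
Transit benefit: $72.01
Pre-tax total = $212.72 + $72.01 = $284.73
Taxable wages = $5,587.70 − $284.73 = $5,302.97
State withholding: $5,302.97 × 0.08 = $424.24
Medicare: $5,587.70 × 0.029 = $162.04
Paid family leave insurance: $5,587.70 × 0.01 = $55.88
AD&D insurance premium: $210.47
Total deductions = $212.72 + $72.01 + $424.24 + $162.04 + $55.88 + $210.47 = $1,137.36
Net pay = $5,587.70 − $1,137.36 = $4,450.34

$4,450.34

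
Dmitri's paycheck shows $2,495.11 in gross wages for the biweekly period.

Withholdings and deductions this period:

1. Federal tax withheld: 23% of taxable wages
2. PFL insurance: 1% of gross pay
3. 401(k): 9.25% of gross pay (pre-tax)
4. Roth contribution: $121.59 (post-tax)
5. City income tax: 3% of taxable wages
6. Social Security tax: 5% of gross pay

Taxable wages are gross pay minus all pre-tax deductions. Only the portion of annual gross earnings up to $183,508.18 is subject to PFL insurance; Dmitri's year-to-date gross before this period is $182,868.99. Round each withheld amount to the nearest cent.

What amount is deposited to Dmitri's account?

401(k): $2,495.11 × 0.0925 = $230.80
Taxable wages = $2,495.11 − $230.80 = $2,264.31
Federal tax withheld: $2,264.31 × 0.23 = $520.79
City income tax: $2,264.31 × 0.03 = $67.93
Social Security tax: $2,495.11 × 0.05 = $124.76
PFL insurance: only $183,508.18 − $182,868.99 = $639.19 of this check is subject → $639.19 × 0.01 = $6.39
Roth contribution: $121.59
Total deductions = $230.80 + $520.79 + $67.93 + $124.76 + $6.39 + $121.59 = $1,072.26
Net pay = $2,495.11 − $1,072.26 = $1,422.85

$1,422.85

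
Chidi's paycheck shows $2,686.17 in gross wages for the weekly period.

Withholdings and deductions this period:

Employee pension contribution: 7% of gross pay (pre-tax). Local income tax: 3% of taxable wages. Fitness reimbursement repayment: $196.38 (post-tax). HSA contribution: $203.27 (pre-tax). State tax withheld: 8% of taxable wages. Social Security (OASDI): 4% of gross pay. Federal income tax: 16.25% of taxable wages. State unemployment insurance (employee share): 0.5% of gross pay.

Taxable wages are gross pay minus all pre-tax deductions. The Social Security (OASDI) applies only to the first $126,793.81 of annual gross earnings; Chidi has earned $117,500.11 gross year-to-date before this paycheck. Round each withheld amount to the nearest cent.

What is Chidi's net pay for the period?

HSA contribution: $203.27
Employee pension contribution: $2,686.17 × 0.07 = $188.03
Pre-tax total = $203.27 + $188.03 = $391.30
Taxable wages = $2,686.17 − $391.30 = $2,294.87
Federal income tax: $2,294.87 × 0.1625 = $372.92
State tax withheld: $2,294.87 × 0.08 = $183.59
Local income tax: $2,294.87 × 0.03 = $68.85
State unemployment insurance (employee share): $2,686.17 × 0.005 = $13.43
Social Security (OASDI): cap not yet reached, full $2,686.17 is subject → $2,686.17 × 0.04 = $107.45
Fitness reimbursement repayment: $196.38
Total deductions = $203.27 + $188.03 + $372.92 + $183.59 + $68.85 + $13.43 + $107.45 + $196.38 = $1,333.92
Net pay = $2,686.17 − $1,333.92 = $1,352.25

$1,352.25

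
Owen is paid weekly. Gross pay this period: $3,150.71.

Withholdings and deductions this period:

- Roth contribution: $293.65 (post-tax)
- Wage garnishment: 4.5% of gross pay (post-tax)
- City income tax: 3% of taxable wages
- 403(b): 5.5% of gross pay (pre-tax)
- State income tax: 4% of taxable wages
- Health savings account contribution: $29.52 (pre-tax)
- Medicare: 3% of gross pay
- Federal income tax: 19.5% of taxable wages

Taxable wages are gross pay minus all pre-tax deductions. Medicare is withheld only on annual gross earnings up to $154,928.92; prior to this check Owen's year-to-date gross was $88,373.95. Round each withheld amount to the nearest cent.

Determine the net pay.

$1,636.75

403(b): $3,150.71 × 0.055 = $173.29
Health savings account contribution: $29.52
Pre-tax total = $173.29 + $29.52 = $202.81
Taxable wages = $3,150.71 − $202.81 = $2,947.90
City income tax: $2,947.90 × 0.03 = $88.44
Federal income tax: $2,947.90 × 0.195 = $574.84
State income tax: $2,947.90 × 0.04 = $117.92
Medicare: cap not yet reached, full $3,150.71 is subject → $3,150.71 × 0.03 = $94.52
Roth contribution: $293.65
Wage garnishment: $3,150.71 × 0.045 = $141.78
Total deductions = $173.29 + $29.52 + $88.44 + $574.84 + $117.92 + $94.52 + $293.65 + $141.78 = $1,513.96
Net pay = $3,150.71 − $1,513.96 = $1,636.75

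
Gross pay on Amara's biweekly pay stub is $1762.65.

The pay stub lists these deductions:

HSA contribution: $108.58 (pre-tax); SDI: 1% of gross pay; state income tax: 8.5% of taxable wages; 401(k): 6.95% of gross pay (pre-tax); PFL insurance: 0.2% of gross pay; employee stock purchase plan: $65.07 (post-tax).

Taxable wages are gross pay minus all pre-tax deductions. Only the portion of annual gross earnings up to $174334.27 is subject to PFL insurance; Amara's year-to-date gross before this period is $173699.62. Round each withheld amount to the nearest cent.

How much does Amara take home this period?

HSA contribution: $108.58
401(k): $1762.65 × 0.0695 = $122.50
Pre-tax total = $108.58 + $122.50 = $231.08
Taxable wages = $1762.65 − $231.08 = $1531.57
State income tax: $1531.57 × 0.085 = $130.18
SDI: $1762.65 × 0.01 = $17.63
PFL insurance: only $174334.27 − $173699.62 = $634.65 of this check is subject → $634.65 × 0.002 = $1.27
Employee stock purchase plan: $65.07
Total deductions = $108.58 + $122.50 + $130.18 + $17.63 + $1.27 + $65.07 = $445.23
Net pay = $1762.65 − $445.23 = $1317.42

$1317.42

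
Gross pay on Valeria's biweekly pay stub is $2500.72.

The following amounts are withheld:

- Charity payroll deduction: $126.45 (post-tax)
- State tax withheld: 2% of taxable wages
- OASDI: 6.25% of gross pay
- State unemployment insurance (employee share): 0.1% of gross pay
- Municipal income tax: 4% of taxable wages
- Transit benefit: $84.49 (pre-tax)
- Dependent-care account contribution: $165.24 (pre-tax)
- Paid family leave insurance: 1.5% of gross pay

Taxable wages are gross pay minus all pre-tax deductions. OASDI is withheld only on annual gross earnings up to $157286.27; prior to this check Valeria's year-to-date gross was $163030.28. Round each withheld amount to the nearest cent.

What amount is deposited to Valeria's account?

Dependent-care account contribution: $165.24
Transit benefit: $84.49
Pre-tax total = $165.24 + $84.49 = $249.73
Taxable wages = $2500.72 − $249.73 = $2250.99
Municipal income tax: $2250.99 × 0.04 = $90.04
State tax withheld: $2250.99 × 0.02 = $45.02
State unemployment insurance (employee share): $2500.72 × 0.001 = $2.50
OASDI: annual cap $157286.27 already reached (YTD $163030.28), so $0.00
Paid family leave insurance: $2500.72 × 0.015 = $37.51
Charity payroll deduction: $126.45
Total deductions = $165.24 + $84.49 + $90.04 + $45.02 + $2.50 + $0.00 + $37.51 + $126.45 = $551.25
Net pay = $2500.72 − $551.25 = $1949.47

$1949.47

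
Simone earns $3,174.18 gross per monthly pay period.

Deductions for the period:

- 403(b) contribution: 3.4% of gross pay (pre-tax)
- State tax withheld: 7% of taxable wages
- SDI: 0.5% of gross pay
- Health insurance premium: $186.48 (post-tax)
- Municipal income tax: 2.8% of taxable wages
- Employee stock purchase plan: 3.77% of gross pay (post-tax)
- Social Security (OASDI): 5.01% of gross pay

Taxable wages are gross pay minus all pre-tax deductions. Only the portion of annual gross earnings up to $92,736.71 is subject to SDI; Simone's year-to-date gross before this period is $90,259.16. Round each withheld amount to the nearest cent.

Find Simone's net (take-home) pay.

$2,288.19

403(b) contribution: $3,174.18 × 0.034 = $107.92
Taxable wages = $3,174.18 − $107.92 = $3,066.26
State tax withheld: $3,066.26 × 0.07 = $214.64
Municipal income tax: $3,066.26 × 0.028 = $85.86
Social Security (OASDI): $3,174.18 × 0.0501 = $159.03
SDI: only $92,736.71 − $90,259.16 = $2,477.55 of this check is subject → $2,477.55 × 0.005 = $12.39
Health insurance premium: $186.48
Employee stock purchase plan: $3,174.18 × 0.0377 = $119.67
Total deductions = $107.92 + $214.64 + $85.86 + $159.03 + $12.39 + $186.48 + $119.67 = $885.99
Net pay = $3,174.18 − $885.99 = $2,288.19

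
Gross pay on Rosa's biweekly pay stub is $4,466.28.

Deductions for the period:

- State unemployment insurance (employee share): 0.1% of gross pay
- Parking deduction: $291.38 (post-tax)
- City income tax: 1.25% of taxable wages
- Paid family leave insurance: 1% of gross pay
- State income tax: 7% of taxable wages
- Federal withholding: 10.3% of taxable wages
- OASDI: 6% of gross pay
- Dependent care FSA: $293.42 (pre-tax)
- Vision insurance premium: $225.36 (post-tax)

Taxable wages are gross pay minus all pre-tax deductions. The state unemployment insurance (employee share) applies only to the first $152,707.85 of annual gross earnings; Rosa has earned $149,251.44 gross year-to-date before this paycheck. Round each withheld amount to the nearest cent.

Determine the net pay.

$2,565.96

Dependent care FSA: $293.42
Taxable wages = $4,466.28 − $293.42 = $4,172.86
City income tax: $4,172.86 × 0.0125 = $52.16
State income tax: $4,172.86 × 0.07 = $292.10
Federal withholding: $4,172.86 × 0.103 = $429.80
Paid family leave insurance: $4,466.28 × 0.01 = $44.66
OASDI: $4,466.28 × 0.06 = $267.98
State unemployment insurance (employee share): only $152,707.85 − $149,251.44 = $3,456.41 of this check is subject → $3,456.41 × 0.001 = $3.46
Parking deduction: $291.38
Vision insurance premium: $225.36
Total deductions = $293.42 + $52.16 + $292.10 + $429.80 + $44.66 + $267.98 + $3.46 + $291.38 + $225.36 = $1,900.32
Net pay = $4,466.28 − $1,900.32 = $2,565.96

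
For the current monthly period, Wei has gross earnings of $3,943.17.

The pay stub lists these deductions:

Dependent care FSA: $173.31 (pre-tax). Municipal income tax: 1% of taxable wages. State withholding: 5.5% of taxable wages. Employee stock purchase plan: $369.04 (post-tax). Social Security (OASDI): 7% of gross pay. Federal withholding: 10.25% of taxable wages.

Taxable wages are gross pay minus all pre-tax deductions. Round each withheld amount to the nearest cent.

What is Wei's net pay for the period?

Dependent care FSA: $173.31
Taxable wages = $3,943.17 − $173.31 = $3,769.86
Federal withholding: $3,769.86 × 0.1025 = $386.41
Municipal income tax: $3,769.86 × 0.01 = $37.70
State withholding: $3,769.86 × 0.055 = $207.34
Social Security (OASDI): $3,943.17 × 0.07 = $276.02
Employee stock purchase plan: $369.04
Total deductions = $173.31 + $386.41 + $37.70 + $207.34 + $276.02 + $369.04 = $1,449.82
Net pay = $3,943.17 − $1,449.82 = $2,493.35

$2,493.35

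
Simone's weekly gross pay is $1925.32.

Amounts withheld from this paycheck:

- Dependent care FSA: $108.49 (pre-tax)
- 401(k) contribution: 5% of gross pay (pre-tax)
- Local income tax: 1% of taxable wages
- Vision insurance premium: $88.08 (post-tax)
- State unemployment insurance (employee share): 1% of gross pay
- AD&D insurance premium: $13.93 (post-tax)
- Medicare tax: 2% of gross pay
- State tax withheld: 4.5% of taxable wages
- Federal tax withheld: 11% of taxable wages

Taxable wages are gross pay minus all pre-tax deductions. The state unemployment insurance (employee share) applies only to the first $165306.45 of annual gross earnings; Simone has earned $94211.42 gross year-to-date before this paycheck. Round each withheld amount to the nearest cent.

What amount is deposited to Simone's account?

$1276.89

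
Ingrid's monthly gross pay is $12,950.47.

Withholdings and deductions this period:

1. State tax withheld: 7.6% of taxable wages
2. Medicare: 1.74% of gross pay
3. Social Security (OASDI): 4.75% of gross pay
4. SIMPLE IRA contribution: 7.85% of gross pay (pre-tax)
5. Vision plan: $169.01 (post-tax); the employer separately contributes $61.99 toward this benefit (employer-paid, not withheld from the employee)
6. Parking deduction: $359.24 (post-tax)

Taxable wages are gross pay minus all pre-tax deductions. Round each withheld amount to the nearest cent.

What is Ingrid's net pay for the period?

$9,658.15

SIMPLE IRA contribution: $12,950.47 × 0.0785 = $1,016.61
Taxable wages = $12,950.47 − $1,016.61 = $11,933.86
State tax withheld: $11,933.86 × 0.076 = $906.97
Medicare: $12,950.47 × 0.0174 = $225.34
Social Security (OASDI): $12,950.47 × 0.0475 = $615.15
Vision plan: $169.01
Parking deduction: $359.24
(Employer's $61.99 toward vision plan is not withheld from the employee.)
Total deductions = $1,016.61 + $906.97 + $225.34 + $615.15 + $169.01 + $359.24 = $3,292.32
Net pay = $12,950.47 − $3,292.32 = $9,658.15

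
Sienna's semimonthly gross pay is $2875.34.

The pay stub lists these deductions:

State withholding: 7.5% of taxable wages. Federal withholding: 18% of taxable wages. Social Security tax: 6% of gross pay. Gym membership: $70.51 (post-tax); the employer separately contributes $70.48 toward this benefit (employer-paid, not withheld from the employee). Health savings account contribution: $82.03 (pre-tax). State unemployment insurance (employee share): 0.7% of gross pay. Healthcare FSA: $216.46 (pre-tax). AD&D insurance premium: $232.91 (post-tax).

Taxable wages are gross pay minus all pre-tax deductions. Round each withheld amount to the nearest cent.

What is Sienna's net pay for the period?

$1423.69

Healthcare FSA: $216.46
Health savings account contribution: $82.03
Pre-tax total = $216.46 + $82.03 = $298.49
Taxable wages = $2875.34 − $298.49 = $2576.85
Federal withholding: $2576.85 × 0.18 = $463.83
State withholding: $2576.85 × 0.075 = $193.26
Social Security tax: $2875.34 × 0.06 = $172.52
State unemployment insurance (employee share): $2875.34 × 0.007 = $20.13
Gym membership: $70.51
AD&D insurance premium: $232.91
(Employer's $70.48 toward gym membership is not withheld from the employee.)
Total deductions = $216.46 + $82.03 + $463.83 + $193.26 + $172.52 + $20.13 + $70.51 + $232.91 = $1451.65
Net pay = $2875.34 − $1451.65 = $1423.69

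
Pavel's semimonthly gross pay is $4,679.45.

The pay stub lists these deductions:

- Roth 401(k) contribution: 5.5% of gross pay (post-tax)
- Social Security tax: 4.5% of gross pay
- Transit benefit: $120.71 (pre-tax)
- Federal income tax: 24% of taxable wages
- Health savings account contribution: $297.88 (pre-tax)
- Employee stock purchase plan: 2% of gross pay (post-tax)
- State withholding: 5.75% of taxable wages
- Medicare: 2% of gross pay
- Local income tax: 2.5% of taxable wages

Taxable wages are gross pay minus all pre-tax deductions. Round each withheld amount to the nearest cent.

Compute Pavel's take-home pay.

$2,231.60

Transit benefit: $120.71
Health savings account contribution: $297.88
Pre-tax total = $120.71 + $297.88 = $418.59
Taxable wages = $4,679.45 − $418.59 = $4,260.86
Federal income tax: $4,260.86 × 0.24 = $1,022.61
State withholding: $4,260.86 × 0.0575 = $245.00
Local income tax: $4,260.86 × 0.025 = $106.52
Medicare: $4,679.45 × 0.02 = $93.59
Social Security tax: $4,679.45 × 0.045 = $210.58
Employee stock purchase plan: $4,679.45 × 0.02 = $93.59
Roth 401(k) contribution: $4,679.45 × 0.055 = $257.37
Total deductions = $120.71 + $297.88 + $1,022.61 + $245.00 + $106.52 + $93.59 + $210.58 + $93.59 + $257.37 = $2,447.85
Net pay = $4,679.45 − $2,447.85 = $2,231.60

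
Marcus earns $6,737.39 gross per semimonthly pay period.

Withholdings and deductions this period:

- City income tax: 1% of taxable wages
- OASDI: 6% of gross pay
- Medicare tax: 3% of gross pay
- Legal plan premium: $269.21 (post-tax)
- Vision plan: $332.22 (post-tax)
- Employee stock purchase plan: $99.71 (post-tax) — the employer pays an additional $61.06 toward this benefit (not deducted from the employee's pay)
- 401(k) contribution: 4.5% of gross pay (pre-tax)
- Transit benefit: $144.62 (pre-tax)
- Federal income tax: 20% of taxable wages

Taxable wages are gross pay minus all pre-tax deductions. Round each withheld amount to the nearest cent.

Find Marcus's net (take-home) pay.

401(k) contribution: $6,737.39 × 0.045 = $303.18
Transit benefit: $144.62
Pre-tax total = $303.18 + $144.62 = $447.80
Taxable wages = $6,737.39 − $447.80 = $6,289.59
City income tax: $6,289.59 × 0.01 = $62.90
Federal income tax: $6,289.59 × 0.2 = $1,257.92
OASDI: $6,737.39 × 0.06 = $404.24
Medicare tax: $6,737.39 × 0.03 = $202.12
Legal plan premium: $269.21
Employee stock purchase plan: $99.71
Vision plan: $332.22
(Employer's $61.06 toward employee stock purchase plan is not withheld from the employee.)
Total deductions = $303.18 + $144.62 + $62.90 + $1,257.92 + $404.24 + $202.12 + $269.21 + $99.71 + $332.22 = $3,076.12
Net pay = $6,737.39 − $3,076.12 = $3,661.27

$3,661.27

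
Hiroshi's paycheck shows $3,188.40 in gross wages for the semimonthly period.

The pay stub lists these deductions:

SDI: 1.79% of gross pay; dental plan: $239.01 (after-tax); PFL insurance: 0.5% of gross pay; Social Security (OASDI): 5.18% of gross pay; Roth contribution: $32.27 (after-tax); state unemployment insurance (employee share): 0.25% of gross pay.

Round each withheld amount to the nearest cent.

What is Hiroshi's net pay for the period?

$2,670.98

Social Security (OASDI): $3,188.40 × 0.0518 = $165.16
State unemployment insurance (employee share): $3,188.40 × 0.0025 = $7.97
SDI: $3,188.40 × 0.0179 = $57.07
PFL insurance: $3,188.40 × 0.005 = $15.94
Dental plan: $239.01
Roth contribution: $32.27
Total deductions = $165.16 + $7.97 + $57.07 + $15.94 + $239.01 + $32.27 = $517.42
Net pay = $3,188.40 − $517.42 = $2,670.98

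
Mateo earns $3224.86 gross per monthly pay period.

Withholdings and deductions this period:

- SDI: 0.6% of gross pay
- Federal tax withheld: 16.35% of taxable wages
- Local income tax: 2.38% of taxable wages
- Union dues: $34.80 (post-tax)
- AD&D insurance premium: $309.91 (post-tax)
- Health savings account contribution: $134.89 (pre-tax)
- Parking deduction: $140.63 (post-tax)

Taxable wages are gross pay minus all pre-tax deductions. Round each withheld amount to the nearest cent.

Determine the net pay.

Health savings account contribution: $134.89
Taxable wages = $3224.86 − $134.89 = $3089.97
Local income tax: $3089.97 × 0.0238 = $73.54
Federal tax withheld: $3089.97 × 0.1635 = $505.21
SDI: $3224.86 × 0.006 = $19.35
Parking deduction: $140.63
Union dues: $34.80
AD&D insurance premium: $309.91
Total deductions = $134.89 + $73.54 + $505.21 + $19.35 + $140.63 + $34.80 + $309.91 = $1218.33
Net pay = $3224.86 − $1218.33 = $2006.53

$2006.53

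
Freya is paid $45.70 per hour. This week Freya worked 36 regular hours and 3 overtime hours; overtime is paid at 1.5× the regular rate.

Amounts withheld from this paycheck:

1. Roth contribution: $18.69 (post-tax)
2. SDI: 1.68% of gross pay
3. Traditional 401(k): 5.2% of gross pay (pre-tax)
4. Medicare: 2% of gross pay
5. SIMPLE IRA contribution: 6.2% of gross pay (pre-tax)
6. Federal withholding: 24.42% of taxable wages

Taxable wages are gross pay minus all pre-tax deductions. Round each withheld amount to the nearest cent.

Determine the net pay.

$1,152.61

Regular pay: 36 × $45.70 = $1,645.20
Overtime pay: 3 × $45.70 × 1.5 = $205.65
Gross pay = $1,645.20 + $205.65 = $1,850.85
SIMPLE IRA contribution: $1,850.85 × 0.062 = $114.75
Traditional 401(k): $1,850.85 × 0.052 = $96.24
Pre-tax total = $114.75 + $96.24 = $210.99
Taxable wages = $1,850.85 − $210.99 = $1,639.86
Federal withholding: $1,639.86 × 0.2442 = $400.45
Medicare: $1,850.85 × 0.02 = $37.02
SDI: $1,850.85 × 0.0168 = $31.09
Roth contribution: $18.69
Total deductions = $114.75 + $96.24 + $400.45 + $37.02 + $31.09 + $18.69 = $698.24
Net pay = $1,850.85 − $698.24 = $1,152.61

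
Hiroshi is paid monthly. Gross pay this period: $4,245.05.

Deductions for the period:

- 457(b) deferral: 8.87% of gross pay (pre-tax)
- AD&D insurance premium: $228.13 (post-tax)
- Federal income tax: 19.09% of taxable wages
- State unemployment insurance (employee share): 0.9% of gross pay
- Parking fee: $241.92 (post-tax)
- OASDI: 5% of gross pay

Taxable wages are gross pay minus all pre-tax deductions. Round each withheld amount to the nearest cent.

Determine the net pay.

$2,409.50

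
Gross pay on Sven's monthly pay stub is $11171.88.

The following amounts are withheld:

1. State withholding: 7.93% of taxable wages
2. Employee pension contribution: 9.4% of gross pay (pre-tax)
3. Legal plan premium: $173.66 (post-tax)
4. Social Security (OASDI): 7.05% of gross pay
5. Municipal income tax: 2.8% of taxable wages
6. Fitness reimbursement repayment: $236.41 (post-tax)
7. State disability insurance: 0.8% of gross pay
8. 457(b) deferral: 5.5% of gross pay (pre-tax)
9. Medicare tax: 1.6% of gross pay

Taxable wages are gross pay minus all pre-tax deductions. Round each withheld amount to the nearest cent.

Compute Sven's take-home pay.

$7021.32

Employee pension contribution: $11171.88 × 0.094 = $1050.16
457(b) deferral: $11171.88 × 0.055 = $614.45
Pre-tax total = $1050.16 + $614.45 = $1664.61
Taxable wages = $11171.88 − $1664.61 = $9507.27
Municipal income tax: $9507.27 × 0.028 = $266.20
State withholding: $9507.27 × 0.0793 = $753.93
State disability insurance: $11171.88 × 0.008 = $89.38
Social Security (OASDI): $11171.88 × 0.0705 = $787.62
Medicare tax: $11171.88 × 0.016 = $178.75
Fitness reimbursement repayment: $236.41
Legal plan premium: $173.66
Total deductions = $1050.16 + $614.45 + $266.20 + $753.93 + $89.38 + $787.62 + $178.75 + $236.41 + $173.66 = $4150.56
Net pay = $11171.88 − $4150.56 = $7021.32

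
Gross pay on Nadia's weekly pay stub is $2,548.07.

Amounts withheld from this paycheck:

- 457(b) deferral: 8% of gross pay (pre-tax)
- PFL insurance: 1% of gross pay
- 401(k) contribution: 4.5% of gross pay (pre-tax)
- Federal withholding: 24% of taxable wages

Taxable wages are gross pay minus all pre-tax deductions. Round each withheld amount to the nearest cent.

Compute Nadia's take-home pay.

457(b) deferral: $2,548.07 × 0.08 = $203.85
401(k) contribution: $2,548.07 × 0.045 = $114.66
Pre-tax total = $203.85 + $114.66 = $318.51
Taxable wages = $2,548.07 − $318.51 = $2,229.56
Federal withholding: $2,229.56 × 0.24 = $535.09
PFL insurance: $2,548.07 × 0.01 = $25.48
Total deductions = $203.85 + $114.66 + $535.09 + $25.48 = $879.08
Net pay = $2,548.07 − $879.08 = $1,668.99

$1,668.99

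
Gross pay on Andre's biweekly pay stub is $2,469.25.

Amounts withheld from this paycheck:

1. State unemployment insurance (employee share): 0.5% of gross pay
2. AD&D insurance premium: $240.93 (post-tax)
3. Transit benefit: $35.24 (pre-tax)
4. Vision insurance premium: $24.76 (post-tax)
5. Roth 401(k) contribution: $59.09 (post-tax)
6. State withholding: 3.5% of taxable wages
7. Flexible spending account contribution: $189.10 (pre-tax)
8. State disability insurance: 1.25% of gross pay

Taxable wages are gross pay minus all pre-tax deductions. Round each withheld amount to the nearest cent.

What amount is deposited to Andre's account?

$1,798.34

Flexible spending account contribution: $189.10
Transit benefit: $35.24
Pre-tax total = $189.10 + $35.24 = $224.34
Taxable wages = $2,469.25 − $224.34 = $2,244.91
State withholding: $2,244.91 × 0.035 = $78.57
State unemployment insurance (employee share): $2,469.25 × 0.005 = $12.35
State disability insurance: $2,469.25 × 0.0125 = $30.87
AD&D insurance premium: $240.93
Roth 401(k) contribution: $59.09
Vision insurance premium: $24.76
Total deductions = $189.10 + $35.24 + $78.57 + $12.35 + $30.87 + $240.93 + $59.09 + $24.76 = $670.91
Net pay = $2,469.25 − $670.91 = $1,798.34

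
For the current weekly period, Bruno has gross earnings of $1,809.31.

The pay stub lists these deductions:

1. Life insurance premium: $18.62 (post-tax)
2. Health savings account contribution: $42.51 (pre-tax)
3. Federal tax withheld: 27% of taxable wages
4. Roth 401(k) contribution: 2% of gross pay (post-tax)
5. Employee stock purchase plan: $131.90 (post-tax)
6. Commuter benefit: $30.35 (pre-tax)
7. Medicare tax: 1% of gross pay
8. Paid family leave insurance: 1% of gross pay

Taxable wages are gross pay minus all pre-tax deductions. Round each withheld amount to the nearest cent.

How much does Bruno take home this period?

Commuter benefit: $30.35
Health savings account contribution: $42.51
Pre-tax total = $30.35 + $42.51 = $72.86
Taxable wages = $1,809.31 − $72.86 = $1,736.45
Federal tax withheld: $1,736.45 × 0.27 = $468.84
Medicare tax: $1,809.31 × 0.01 = $18.09
Paid family leave insurance: $1,809.31 × 0.01 = $18.09
Roth 401(k) contribution: $1,809.31 × 0.02 = $36.19
Life insurance premium: $18.62
Employee stock purchase plan: $131.90
Total deductions = $30.35 + $42.51 + $468.84 + $18.09 + $18.09 + $36.19 + $18.62 + $131.90 = $764.59
Net pay = $1,809.31 − $764.59 = $1,044.72

$1,044.72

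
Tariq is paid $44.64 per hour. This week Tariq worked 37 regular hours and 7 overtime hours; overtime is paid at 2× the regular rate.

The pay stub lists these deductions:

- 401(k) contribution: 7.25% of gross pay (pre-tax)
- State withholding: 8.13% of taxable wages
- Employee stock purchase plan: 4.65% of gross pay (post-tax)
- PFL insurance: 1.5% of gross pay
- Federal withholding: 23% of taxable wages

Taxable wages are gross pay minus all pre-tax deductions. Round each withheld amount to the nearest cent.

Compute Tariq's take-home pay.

Regular pay: 37 × $44.64 = $1,651.68
Overtime pay: 7 × $44.64 × 2 = $624.96
Gross pay = $1,651.68 + $624.96 = $2,276.64
401(k) contribution: $2,276.64 × 0.0725 = $165.06
Taxable wages = $2,276.64 − $165.06 = $2,111.58
State withholding: $2,111.58 × 0.0813 = $171.67
Federal withholding: $2,111.58 × 0.23 = $485.66
PFL insurance: $2,276.64 × 0.015 = $34.15
Employee stock purchase plan: $2,276.64 × 0.0465 = $105.86
Total deductions = $165.06 + $171.67 + $485.66 + $34.15 + $105.86 = $962.40
Net pay = $2,276.64 − $962.40 = $1,314.24

$1,314.24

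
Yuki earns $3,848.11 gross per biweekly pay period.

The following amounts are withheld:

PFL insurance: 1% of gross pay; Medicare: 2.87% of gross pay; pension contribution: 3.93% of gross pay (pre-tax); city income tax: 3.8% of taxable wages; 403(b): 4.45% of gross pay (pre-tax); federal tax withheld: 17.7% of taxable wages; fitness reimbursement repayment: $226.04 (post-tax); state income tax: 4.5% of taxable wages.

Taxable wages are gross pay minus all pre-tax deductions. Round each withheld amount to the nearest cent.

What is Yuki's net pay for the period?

Pension contribution: $3,848.11 × 0.0393 = $151.23
403(b): $3,848.11 × 0.0445 = $171.24
Pre-tax total = $151.23 + $171.24 = $322.47
Taxable wages = $3,848.11 − $322.47 = $3,525.64
City income tax: $3,525.64 × 0.038 = $133.97
State income tax: $3,525.64 × 0.045 = $158.65
Federal tax withheld: $3,525.64 × 0.177 = $624.04
Medicare: $3,848.11 × 0.0287 = $110.44
PFL insurance: $3,848.11 × 0.01 = $38.48
Fitness reimbursement repayment: $226.04
Total deductions = $151.23 + $171.24 + $133.97 + $158.65 + $624.04 + $110.44 + $38.48 + $226.04 = $1,614.09
Net pay = $3,848.11 − $1,614.09 = $2,234.02

$2,234.02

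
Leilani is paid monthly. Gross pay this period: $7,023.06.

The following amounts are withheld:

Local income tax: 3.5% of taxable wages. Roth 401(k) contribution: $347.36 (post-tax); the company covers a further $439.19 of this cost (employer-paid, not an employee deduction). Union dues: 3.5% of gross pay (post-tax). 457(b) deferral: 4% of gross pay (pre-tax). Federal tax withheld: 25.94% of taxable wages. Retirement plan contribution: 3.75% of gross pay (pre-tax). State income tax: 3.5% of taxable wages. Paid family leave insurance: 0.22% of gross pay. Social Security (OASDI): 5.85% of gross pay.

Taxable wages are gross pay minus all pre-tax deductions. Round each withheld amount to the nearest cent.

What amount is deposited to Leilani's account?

Retirement plan contribution: $7,023.06 × 0.0375 = $263.36
457(b) deferral: $7,023.06 × 0.04 = $280.92
Pre-tax total = $263.36 + $280.92 = $544.28
Taxable wages = $7,023.06 − $544.28 = $6,478.78
Federal tax withheld: $6,478.78 × 0.2594 = $1,680.60
Local income tax: $6,478.78 × 0.035 = $226.76
State income tax: $6,478.78 × 0.035 = $226.76
Social Security (OASDI): $7,023.06 × 0.0585 = $410.85
Paid family leave insurance: $7,023.06 × 0.0022 = $15.45
Union dues: $7,023.06 × 0.035 = $245.81
Roth 401(k) contribution: $347.36
(Employer's $439.19 toward Roth 401(k) contribution is not withheld from the employee.)
Total deductions = $263.36 + $280.92 + $1,680.60 + $226.76 + $226.76 + $410.85 + $15.45 + $245.81 + $347.36 = $3,697.87
Net pay = $7,023.06 − $3,697.87 = $3,325.19

$3,325.19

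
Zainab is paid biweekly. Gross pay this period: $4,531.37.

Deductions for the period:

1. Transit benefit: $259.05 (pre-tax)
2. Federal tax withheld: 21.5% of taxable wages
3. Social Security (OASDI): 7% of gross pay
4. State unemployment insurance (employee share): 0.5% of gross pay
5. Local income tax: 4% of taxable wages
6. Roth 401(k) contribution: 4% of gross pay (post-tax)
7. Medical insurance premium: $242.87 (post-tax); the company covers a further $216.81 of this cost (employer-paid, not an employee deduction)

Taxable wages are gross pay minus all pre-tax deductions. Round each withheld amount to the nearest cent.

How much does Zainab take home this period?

Transit benefit: $259.05
Taxable wages = $4,531.37 − $259.05 = $4,272.32
Local income tax: $4,272.32 × 0.04 = $170.89
Federal tax withheld: $4,272.32 × 0.215 = $918.55
State unemployment insurance (employee share): $4,531.37 × 0.005 = $22.66
Social Security (OASDI): $4,531.37 × 0.07 = $317.20
Roth 401(k) contribution: $4,531.37 × 0.04 = $181.25
Medical insurance premium: $242.87
(Employer's $216.81 toward medical insurance premium is not withheld from the employee.)
Total deductions = $259.05 + $170.89 + $918.55 + $22.66 + $317.20 + $181.25 + $242.87 = $2,112.47
Net pay = $4,531.37 − $2,112.47 = $2,418.90

$2,418.90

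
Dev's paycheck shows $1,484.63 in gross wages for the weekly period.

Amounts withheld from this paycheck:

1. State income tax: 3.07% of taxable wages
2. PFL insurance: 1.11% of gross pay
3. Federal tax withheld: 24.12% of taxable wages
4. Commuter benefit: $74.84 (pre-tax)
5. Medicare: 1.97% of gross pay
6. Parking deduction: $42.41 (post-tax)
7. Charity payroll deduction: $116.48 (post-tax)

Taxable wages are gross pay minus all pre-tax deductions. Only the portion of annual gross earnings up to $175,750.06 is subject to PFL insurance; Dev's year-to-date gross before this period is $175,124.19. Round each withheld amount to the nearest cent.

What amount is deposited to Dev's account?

$831.38

Commuter benefit: $74.84
Taxable wages = $1,484.63 − $74.84 = $1,409.79
Federal tax withheld: $1,409.79 × 0.2412 = $340.04
State income tax: $1,409.79 × 0.0307 = $43.28
Medicare: $1,484.63 × 0.0197 = $29.25
PFL insurance: only $175,750.06 − $175,124.19 = $625.87 of this check is subject → $625.87 × 0.0111 = $6.95
Parking deduction: $42.41
Charity payroll deduction: $116.48
Total deductions = $74.84 + $340.04 + $43.28 + $29.25 + $6.95 + $42.41 + $116.48 = $653.25
Net pay = $1,484.63 − $653.25 = $831.38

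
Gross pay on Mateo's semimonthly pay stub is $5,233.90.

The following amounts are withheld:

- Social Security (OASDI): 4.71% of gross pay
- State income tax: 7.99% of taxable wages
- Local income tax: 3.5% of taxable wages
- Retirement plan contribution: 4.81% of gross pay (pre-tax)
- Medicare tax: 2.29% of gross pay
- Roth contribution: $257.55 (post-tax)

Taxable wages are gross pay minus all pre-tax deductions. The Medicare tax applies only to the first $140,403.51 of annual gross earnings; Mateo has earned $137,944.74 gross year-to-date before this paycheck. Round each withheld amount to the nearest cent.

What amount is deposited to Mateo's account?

$3,849.32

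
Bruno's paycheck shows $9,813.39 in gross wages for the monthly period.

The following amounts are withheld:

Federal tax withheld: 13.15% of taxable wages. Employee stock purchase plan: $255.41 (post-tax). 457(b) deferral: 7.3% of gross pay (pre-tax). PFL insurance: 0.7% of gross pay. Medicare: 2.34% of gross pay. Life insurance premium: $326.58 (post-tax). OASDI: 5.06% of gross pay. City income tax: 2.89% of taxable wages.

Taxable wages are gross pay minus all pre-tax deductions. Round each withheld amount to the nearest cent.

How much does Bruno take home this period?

457(b) deferral: $9,813.39 × 0.073 = $716.38
Taxable wages = $9,813.39 − $716.38 = $9,097.01
Federal tax withheld: $9,097.01 × 0.1315 = $1,196.26
City income tax: $9,097.01 × 0.0289 = $262.90
OASDI: $9,813.39 × 0.0506 = $496.56
PFL insurance: $9,813.39 × 0.007 = $68.69
Medicare: $9,813.39 × 0.0234 = $229.63
Employee stock purchase plan: $255.41
Life insurance premium: $326.58
Total deductions = $716.38 + $1,196.26 + $262.90 + $496.56 + $68.69 + $229.63 + $255.41 + $326.58 = $3,552.41
Net pay = $9,813.39 − $3,552.41 = $6,260.98

$6,260.98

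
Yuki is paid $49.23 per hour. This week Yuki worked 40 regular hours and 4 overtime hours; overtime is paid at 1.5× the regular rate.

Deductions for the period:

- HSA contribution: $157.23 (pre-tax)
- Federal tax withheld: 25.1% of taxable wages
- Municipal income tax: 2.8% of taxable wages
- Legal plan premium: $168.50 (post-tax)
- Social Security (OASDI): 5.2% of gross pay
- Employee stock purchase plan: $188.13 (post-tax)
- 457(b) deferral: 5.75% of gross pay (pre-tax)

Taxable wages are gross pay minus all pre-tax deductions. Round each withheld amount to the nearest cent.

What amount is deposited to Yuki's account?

$951.13

Regular pay: 40 × $49.23 = $1,969.20
Overtime pay: 4 × $49.23 × 1.5 = $295.38
Gross pay = $1,969.20 + $295.38 = $2,264.58
HSA contribution: $157.23
457(b) deferral: $2,264.58 × 0.0575 = $130.21
Pre-tax total = $157.23 + $130.21 = $287.44
Taxable wages = $2,264.58 − $287.44 = $1,977.14
Municipal income tax: $1,977.14 × 0.028 = $55.36
Federal tax withheld: $1,977.14 × 0.251 = $496.26
Social Security (OASDI): $2,264.58 × 0.052 = $117.76
Legal plan premium: $168.50
Employee stock purchase plan: $188.13
Total deductions = $157.23 + $130.21 + $55.36 + $496.26 + $117.76 + $168.50 + $188.13 = $1,313.45
Net pay = $2,264.58 − $1,313.45 = $951.13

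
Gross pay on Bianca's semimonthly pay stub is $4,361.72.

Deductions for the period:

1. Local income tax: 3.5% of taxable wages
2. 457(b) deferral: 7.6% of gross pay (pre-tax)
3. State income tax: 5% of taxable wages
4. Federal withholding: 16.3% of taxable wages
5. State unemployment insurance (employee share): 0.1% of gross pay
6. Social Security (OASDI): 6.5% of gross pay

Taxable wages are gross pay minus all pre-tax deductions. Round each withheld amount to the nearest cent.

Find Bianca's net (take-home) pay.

457(b) deferral: $4,361.72 × 0.076 = $331.49
Taxable wages = $4,361.72 − $331.49 = $4,030.23
Federal withholding: $4,030.23 × 0.163 = $656.93
State income tax: $4,030.23 × 0.05 = $201.51
Local income tax: $4,030.23 × 0.035 = $141.06
State unemployment insurance (employee share): $4,361.72 × 0.001 = $4.36
Social Security (OASDI): $4,361.72 × 0.065 = $283.51
Total deductions = $331.49 + $656.93 + $201.51 + $141.06 + $4.36 + $283.51 = $1,618.86
Net pay = $4,361.72 − $1,618.86 = $2,742.86

$2,742.86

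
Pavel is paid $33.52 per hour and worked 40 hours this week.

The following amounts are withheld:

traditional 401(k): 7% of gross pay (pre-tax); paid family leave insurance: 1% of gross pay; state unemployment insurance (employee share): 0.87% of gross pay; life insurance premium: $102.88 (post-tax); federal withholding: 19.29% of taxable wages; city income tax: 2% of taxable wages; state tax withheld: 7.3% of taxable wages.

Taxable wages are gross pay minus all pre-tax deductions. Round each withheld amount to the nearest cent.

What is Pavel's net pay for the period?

$762.49

Gross pay: 40 × $33.52 = $1,340.80
Traditional 401(k): $1,340.80 × 0.07 = $93.86
Taxable wages = $1,340.80 − $93.86 = $1,246.94
State tax withheld: $1,246.94 × 0.073 = $91.03
Federal withholding: $1,246.94 × 0.1929 = $240.53
City income tax: $1,246.94 × 0.02 = $24.94
Paid family leave insurance: $1,340.80 × 0.01 = $13.41
State unemployment insurance (employee share): $1,340.80 × 0.0087 = $11.66
Life insurance premium: $102.88
Total deductions = $93.86 + $91.03 + $240.53 + $24.94 + $13.41 + $11.66 + $102.88 = $578.31
Net pay = $1,340.80 − $578.31 = $762.49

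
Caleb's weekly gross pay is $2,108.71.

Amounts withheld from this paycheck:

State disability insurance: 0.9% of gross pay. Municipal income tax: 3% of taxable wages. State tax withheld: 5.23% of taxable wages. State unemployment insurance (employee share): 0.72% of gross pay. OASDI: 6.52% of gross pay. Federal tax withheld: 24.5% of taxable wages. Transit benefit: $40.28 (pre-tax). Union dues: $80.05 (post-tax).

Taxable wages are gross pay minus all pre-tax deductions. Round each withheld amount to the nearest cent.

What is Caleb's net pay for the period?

$1,139.73

Transit benefit: $40.28
Taxable wages = $2,108.71 − $40.28 = $2,068.43
State tax withheld: $2,068.43 × 0.0523 = $108.18
Federal tax withheld: $2,068.43 × 0.245 = $506.77
Municipal income tax: $2,068.43 × 0.03 = $62.05
OASDI: $2,108.71 × 0.0652 = $137.49
State unemployment insurance (employee share): $2,108.71 × 0.0072 = $15.18
State disability insurance: $2,108.71 × 0.009 = $18.98
Union dues: $80.05
Total deductions = $40.28 + $108.18 + $506.77 + $62.05 + $137.49 + $15.18 + $18.98 + $80.05 = $968.98
Net pay = $2,108.71 − $968.98 = $1,139.73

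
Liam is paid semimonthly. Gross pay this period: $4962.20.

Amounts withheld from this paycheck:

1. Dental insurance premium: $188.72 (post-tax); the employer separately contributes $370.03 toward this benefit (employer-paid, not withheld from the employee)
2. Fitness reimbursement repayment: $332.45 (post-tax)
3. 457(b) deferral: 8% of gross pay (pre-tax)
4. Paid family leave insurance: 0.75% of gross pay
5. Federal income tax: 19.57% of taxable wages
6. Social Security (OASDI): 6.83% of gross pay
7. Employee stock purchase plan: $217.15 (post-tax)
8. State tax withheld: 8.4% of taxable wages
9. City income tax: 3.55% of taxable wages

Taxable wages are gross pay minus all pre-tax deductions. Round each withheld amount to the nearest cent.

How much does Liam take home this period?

457(b) deferral: $4962.20 × 0.08 = $396.98
Taxable wages = $4962.20 − $396.98 = $4565.22
State tax withheld: $4565.22 × 0.084 = $383.48
City income tax: $4565.22 × 0.0355 = $162.07
Federal income tax: $4565.22 × 0.1957 = $893.41
Social Security (OASDI): $4962.20 × 0.0683 = $338.92
Paid family leave insurance: $4962.20 × 0.0075 = $37.22
Fitness reimbursement repayment: $332.45
Employee stock purchase plan: $217.15
Dental insurance premium: $188.72
(Employer's $370.03 toward dental insurance premium is not withheld from the employee.)
Total deductions = $396.98 + $383.48 + $162.07 + $893.41 + $338.92 + $37.22 + $332.45 + $217.15 + $188.72 = $2950.40
Net pay = $4962.20 − $2950.40 = $2011.80

$2011.80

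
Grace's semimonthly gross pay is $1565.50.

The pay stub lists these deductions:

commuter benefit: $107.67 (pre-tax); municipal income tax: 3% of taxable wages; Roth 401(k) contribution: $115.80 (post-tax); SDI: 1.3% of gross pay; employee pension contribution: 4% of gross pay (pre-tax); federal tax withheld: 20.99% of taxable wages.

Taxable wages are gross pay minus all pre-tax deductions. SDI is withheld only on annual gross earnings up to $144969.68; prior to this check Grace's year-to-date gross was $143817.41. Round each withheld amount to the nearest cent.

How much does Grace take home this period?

$929.72

Employee pension contribution: $1565.50 × 0.04 = $62.62
Commuter benefit: $107.67
Pre-tax total = $62.62 + $107.67 = $170.29
Taxable wages = $1565.50 − $170.29 = $1395.21
Federal tax withheld: $1395.21 × 0.2099 = $292.85
Municipal income tax: $1395.21 × 0.03 = $41.86
SDI: only $144969.68 − $143817.41 = $1152.27 of this check is subject → $1152.27 × 0.013 = $14.98
Roth 401(k) contribution: $115.80
Total deductions = $62.62 + $107.67 + $292.85 + $41.86 + $14.98 + $115.80 = $635.78
Net pay = $1565.50 − $635.78 = $929.72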